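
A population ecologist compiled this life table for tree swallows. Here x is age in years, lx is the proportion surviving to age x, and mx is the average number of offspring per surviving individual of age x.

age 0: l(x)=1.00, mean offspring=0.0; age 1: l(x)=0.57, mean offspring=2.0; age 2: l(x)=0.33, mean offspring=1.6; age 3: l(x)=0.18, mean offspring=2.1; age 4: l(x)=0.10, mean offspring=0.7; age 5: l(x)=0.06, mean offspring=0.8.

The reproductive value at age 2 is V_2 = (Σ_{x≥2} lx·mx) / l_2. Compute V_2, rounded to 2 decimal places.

3.10

lx·mx for x ≥ 2: 0.528, 0.378, 0.07, 0.048 → sum = 1.024
V_2 = 1.024 / l_2 = 1.024 / 0.33 = 3.10303… → 3.10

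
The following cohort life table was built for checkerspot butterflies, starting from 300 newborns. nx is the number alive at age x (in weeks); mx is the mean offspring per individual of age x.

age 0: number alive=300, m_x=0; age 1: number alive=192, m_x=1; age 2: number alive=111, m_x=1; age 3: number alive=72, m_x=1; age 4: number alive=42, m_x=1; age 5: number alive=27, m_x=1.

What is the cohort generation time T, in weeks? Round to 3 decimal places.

2.101

lx = nx/n0 = nx/300: 1, 0.64, 0.37, 0.24, 0.14, 0.09
lx·mx: 0, 0.64, 0.37, 0.24, 0.14, 0.09 → R0 = 1.48
x·lx·mx: 0, 0.64, 0.74, 0.72, 0.56, 0.45 → Σ = 3.11
T = 3.11 / 1.48 = 2.101351… → 2.101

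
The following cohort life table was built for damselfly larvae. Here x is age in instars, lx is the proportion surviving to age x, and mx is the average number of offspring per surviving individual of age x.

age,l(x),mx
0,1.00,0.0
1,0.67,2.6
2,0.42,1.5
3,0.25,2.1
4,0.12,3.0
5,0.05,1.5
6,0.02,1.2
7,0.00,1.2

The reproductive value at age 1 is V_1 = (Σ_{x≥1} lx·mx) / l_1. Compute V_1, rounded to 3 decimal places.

5.009

lx·mx for x ≥ 1: 1.742, 0.63, 0.525, 0.36, 0.075, 0.024, 0 → sum = 3.356
V_1 = 3.356 / l_1 = 3.356 / 0.67 = 5.008955… → 5.009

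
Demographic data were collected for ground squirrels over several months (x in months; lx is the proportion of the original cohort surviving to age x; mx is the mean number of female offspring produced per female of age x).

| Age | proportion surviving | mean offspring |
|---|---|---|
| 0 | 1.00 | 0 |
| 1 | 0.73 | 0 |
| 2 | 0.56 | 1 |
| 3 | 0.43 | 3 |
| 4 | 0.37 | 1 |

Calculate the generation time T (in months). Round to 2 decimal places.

2.91

lx·mx: 0, 0, 0.56, 1.29, 0.37 → R0 = 2.22
x·lx·mx: 0, 0, 1.12, 3.87, 1.48 → Σ = 6.47
T = 6.47 / 2.22 = 2.914414… → 2.91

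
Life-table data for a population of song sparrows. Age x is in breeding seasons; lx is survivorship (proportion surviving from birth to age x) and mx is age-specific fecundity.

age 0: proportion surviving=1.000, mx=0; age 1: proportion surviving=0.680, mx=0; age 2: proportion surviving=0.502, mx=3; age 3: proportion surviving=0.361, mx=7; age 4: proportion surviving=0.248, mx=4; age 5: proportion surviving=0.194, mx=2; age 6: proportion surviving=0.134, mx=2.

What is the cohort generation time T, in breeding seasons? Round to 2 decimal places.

lx·mx: 0, 0, 1.506, 2.527, 0.992, 0.388, 0.268 → R0 = 5.681
x·lx·mx: 0, 0, 3.012, 7.581, 3.968, 1.94, 1.608 → Σ = 18.109
T = 18.109 / 5.681 = 3.187643… → 3.19

3.19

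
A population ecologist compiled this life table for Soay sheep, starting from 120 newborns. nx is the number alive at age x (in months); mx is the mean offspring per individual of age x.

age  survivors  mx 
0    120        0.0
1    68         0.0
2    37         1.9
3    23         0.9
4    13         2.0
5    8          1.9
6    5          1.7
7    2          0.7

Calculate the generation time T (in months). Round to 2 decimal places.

lx = nx/n0 = nx/120: 1, 0.56667…, 0.30833…, 0.19167…, 0.10833…, 0.06667…, 0.04167…, 0.01667…
lx·mx: 0, 0, 0.585833…, 0.1725…, 0.216667…, 0.126667…, 0.070833…, 0.011667… → R0 = 1.184167…
x·lx·mx: 0, 0, 1.171667…, 0.5175…, 0.866667…, 0.633333…, 0.425…, 0.081667… → Σ = 3.695833…
T = 3.695833… / 1.184167… = 3.121042… → 3.12

3.12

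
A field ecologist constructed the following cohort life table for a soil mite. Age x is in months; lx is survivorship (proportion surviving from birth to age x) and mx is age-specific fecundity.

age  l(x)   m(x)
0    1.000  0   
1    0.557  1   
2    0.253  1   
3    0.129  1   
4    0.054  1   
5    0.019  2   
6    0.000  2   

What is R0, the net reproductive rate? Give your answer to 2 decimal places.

1.03

lx·mx by age: 0, 0.557, 0.253, 0.129, 0.054, 0.038, 0
R0 = Σ lx·mx = 1.031 → 1.03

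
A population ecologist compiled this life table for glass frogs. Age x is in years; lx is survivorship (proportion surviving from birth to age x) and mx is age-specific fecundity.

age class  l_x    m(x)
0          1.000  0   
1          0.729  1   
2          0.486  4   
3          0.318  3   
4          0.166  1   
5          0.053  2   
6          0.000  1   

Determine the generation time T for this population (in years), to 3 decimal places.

lx·mx: 0, 0.729, 1.944, 0.954, 0.166, 0.106, 0 → R0 = 3.899
x·lx·mx: 0, 0.729, 3.888, 2.862, 0.664, 0.53, 0 → Σ = 8.673
T = 8.673 / 3.899 = 2.224417… → 2.224

2.224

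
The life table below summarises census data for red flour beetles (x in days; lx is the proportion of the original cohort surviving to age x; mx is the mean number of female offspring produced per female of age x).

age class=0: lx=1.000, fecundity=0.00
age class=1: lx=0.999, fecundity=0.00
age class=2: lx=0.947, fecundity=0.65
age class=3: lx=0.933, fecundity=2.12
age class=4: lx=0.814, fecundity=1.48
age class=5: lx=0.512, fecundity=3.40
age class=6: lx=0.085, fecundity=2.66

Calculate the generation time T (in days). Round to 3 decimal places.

3.824

lx·mx: 0, 0, 0.61555, 1.97796, 1.20472, 1.7408, 0.2261 → R0 = 5.76513
x·lx·mx: 0, 0, 1.2311, 5.93388, 4.81888, 8.704, 1.3566 → Σ = 22.04446
T = 22.04446 / 5.76513 = 3.823758… → 3.824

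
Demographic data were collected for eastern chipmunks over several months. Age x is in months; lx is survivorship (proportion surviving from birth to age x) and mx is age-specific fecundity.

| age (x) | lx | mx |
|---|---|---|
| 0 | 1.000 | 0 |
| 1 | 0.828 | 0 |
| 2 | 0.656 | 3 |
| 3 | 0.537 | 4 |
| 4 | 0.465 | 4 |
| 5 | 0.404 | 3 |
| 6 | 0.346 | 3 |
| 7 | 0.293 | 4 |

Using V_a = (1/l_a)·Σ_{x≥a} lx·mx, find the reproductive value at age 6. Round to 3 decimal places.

6.387

lx·mx for x ≥ 6: 1.038, 1.172 → sum = 2.21
V_6 = 2.21 / l_6 = 2.21 / 0.346 = 6.387283… → 6.387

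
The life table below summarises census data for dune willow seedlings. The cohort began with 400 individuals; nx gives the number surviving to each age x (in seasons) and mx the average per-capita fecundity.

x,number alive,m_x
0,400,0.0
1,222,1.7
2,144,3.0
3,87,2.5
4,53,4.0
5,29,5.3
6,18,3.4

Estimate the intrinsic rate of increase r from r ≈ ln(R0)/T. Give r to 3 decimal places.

0.484

lx = nx/n0 = nx/400: 1, 0.555, 0.36, 0.2175, 0.1325, 0.0725, 0.045
R0 = Σ lx·mx = 0 + 0.9435 + 1.08 + 0.54375 + 0.53 + 0.38425 + 0.153 = 3.6345
Σ x·lx·mx = 9.694; T = 9.694/3.6345 = 2.66722…
r ≈ ln(R0)/T = ln(3.6345)/2.66722… = 0.48383… → 0.484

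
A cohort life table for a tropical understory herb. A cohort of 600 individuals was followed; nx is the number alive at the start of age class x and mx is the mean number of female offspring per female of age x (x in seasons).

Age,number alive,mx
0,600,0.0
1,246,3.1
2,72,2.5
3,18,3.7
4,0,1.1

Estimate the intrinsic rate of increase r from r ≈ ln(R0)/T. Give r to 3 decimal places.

lx = nx/n0 = nx/600: 1, 0.41, 0.12, 0.03, 0
R0 = Σ lx·mx = 0 + 1.271 + 0.3 + 0.111 + 0 = 1.682
Σ x·lx·mx = 2.204; T = 2.204/1.682 = 1.31034…
r ≈ ln(R0)/T = ln(1.682)/1.31034… = 0.39683… → 0.397

0.397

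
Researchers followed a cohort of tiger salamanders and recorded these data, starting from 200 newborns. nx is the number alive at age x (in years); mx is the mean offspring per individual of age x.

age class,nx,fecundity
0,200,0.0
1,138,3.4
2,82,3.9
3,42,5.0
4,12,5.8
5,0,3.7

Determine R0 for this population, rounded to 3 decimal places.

5.343

lx = nx/n0 = nx/200: 1, 0.69, 0.41, 0.21, 0.06, 0
lx·mx by age: 0, 2.346, 1.599, 1.05, 0.348, 0
R0 = Σ lx·mx = 5.343 → 5.343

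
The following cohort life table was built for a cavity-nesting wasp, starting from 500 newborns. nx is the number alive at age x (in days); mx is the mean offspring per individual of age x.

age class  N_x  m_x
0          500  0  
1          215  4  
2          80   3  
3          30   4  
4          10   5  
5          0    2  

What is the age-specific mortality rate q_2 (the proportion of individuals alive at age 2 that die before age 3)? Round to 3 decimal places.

lx = nx/n0 = nx/500: 1, 0.43, 0.16, 0.06, 0.02, 0
q_2 = (l_2 − l_3) / l_2 = (0.16 − 0.06) / 0.16
     = 0.1 / 0.16 = 0.625 → 0.625

0.625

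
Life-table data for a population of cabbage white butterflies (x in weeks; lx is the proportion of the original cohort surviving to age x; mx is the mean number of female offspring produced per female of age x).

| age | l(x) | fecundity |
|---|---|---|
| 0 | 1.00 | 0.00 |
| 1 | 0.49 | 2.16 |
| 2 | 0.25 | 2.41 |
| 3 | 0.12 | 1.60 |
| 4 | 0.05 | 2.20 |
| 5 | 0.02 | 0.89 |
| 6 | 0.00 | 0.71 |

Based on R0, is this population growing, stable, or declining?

R0 = Σ lx·mx = 0 + 1.0584 + 0.6025 + 0.192 + 0.11 + 0.0178 + 0 = 1.9807
R0 > 1, so the population is growing.

growing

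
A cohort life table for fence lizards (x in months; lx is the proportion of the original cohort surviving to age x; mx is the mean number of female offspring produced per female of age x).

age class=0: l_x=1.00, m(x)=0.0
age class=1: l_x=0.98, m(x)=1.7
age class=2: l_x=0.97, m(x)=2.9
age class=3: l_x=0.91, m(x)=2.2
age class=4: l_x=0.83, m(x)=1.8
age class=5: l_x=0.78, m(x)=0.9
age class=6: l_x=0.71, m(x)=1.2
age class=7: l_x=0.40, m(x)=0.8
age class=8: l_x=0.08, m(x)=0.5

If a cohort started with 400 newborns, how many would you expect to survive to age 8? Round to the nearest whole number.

Expected survivors = N0 · l_8 = 400 × 0.08 = 32 → 32

32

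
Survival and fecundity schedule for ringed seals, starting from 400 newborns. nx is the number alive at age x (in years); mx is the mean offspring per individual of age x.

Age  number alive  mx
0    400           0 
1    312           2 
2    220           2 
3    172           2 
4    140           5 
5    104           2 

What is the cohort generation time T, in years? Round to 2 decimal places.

2.75

lx = nx/n0 = nx/400: 1, 0.78, 0.55, 0.43, 0.35, 0.26
lx·mx: 0, 1.56, 1.1, 0.86, 1.75, 0.52 → R0 = 5.79
x·lx·mx: 0, 1.56, 2.2, 2.58, 7, 2.6 → Σ = 15.94
T = 15.94 / 5.79 = 2.753022… → 2.75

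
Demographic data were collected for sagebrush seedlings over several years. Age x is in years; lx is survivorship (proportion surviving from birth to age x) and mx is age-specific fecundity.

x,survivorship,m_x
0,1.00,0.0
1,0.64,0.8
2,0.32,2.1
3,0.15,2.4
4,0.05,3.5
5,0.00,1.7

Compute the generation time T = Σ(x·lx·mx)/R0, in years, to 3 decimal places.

lx·mx: 0, 0.512, 0.672, 0.36, 0.175, 0 → R0 = 1.719
x·lx·mx: 0, 0.512, 1.344, 1.08, 0.7, 0 → Σ = 3.636
T = 3.636 / 1.719 = 2.115183… → 2.115

2.115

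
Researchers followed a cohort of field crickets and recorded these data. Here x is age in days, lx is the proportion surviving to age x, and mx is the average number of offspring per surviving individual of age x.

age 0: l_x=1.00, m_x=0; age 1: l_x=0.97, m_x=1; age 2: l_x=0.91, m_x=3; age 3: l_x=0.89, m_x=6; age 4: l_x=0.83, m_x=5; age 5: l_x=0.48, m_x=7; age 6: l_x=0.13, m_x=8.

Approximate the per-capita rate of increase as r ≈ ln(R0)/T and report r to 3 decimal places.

0.812

R0 = Σ lx·mx = 0 + 0.97 + 2.73 + 5.34 + 4.15 + 3.36 + 1.04 = 17.59
Σ x·lx·mx = 62.09; T = 62.09/17.59 = 3.52985…
r ≈ ln(R0)/T = ln(17.59)/3.52985… = 0.81231… → 0.812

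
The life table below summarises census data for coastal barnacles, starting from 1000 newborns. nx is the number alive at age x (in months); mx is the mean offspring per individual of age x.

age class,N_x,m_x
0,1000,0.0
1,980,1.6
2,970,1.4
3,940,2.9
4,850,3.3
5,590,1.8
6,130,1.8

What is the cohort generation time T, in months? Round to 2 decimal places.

lx = nx/n0 = nx/1000: 1, 0.98, 0.97, 0.94, 0.85, 0.59, 0.13
lx·mx: 0, 1.568, 1.358, 2.726, 2.805, 1.062, 0.234 → R0 = 9.753
x·lx·mx: 0, 1.568, 2.716, 8.178, 11.22, 5.31, 1.404 → Σ = 30.396
T = 30.396 / 9.753 = 3.11658… → 3.12

3.12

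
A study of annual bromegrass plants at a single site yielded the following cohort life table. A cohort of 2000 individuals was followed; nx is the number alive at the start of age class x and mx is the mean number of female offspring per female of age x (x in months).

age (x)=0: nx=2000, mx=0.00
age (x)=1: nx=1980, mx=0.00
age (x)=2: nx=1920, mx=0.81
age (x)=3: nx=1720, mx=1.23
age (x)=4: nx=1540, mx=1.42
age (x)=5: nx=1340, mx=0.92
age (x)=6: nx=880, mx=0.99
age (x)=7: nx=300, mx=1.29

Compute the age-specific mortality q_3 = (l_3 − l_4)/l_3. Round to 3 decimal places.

lx = nx/n0 = nx/2000: 1, 0.99, 0.96, 0.86, 0.77, 0.67, 0.44, 0.15
q_3 = (l_3 − l_4) / l_3 = (0.86 − 0.77) / 0.86
     = 0.09 / 0.86 = 0.104651… → 0.105

0.105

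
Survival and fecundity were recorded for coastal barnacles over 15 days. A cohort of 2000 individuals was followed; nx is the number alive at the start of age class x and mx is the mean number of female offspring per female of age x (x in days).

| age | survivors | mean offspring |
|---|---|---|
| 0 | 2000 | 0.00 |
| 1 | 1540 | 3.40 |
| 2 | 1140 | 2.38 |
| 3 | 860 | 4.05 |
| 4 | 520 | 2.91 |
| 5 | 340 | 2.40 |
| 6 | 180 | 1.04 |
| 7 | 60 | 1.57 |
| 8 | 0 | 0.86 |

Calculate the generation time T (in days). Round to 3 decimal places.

lx = nx/n0 = nx/2000: 1, 0.77, 0.57, 0.43, 0.26, 0.17, 0.09, 0.03, 0
lx·mx: 0, 2.618, 1.3566, 1.7415, 0.7566, 0.408, 0.0936, 0.0471, 0 → R0 = 7.0214
x·lx·mx: 0, 2.618, 2.7132, 5.2245, 3.0264, 2.04, 0.5616, 0.3297, 0 → Σ = 16.5134
T = 16.5134 / 7.0214 = 2.351867… → 2.352

2.352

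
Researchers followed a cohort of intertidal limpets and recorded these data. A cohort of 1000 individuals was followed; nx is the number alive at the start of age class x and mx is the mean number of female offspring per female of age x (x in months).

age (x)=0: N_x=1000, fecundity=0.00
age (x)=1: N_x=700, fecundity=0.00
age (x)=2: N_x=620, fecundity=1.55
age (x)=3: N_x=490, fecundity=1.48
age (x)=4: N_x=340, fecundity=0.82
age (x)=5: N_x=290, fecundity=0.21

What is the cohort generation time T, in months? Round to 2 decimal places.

2.72

lx = nx/n0 = nx/1000: 1, 0.7, 0.62, 0.49, 0.34, 0.29
lx·mx: 0, 0, 0.961, 0.7252, 0.2788, 0.0609 → R0 = 2.0259
x·lx·mx: 0, 0, 1.922, 2.1756, 1.1152, 0.3045 → Σ = 5.5173
T = 5.5173 / 2.0259 = 2.723382… → 2.72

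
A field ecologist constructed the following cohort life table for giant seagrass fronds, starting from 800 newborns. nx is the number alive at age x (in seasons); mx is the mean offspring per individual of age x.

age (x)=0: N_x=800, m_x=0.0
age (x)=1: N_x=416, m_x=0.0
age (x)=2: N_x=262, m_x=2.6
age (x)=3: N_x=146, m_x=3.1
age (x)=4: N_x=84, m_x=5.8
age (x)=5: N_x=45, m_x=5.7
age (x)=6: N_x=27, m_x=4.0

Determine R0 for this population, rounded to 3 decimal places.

2.482

lx = nx/n0 = nx/800: 1, 0.52, 0.3275, 0.1825, 0.105, 0.05625, 0.03375
lx·mx by age: 0, 0, 0.8515, 0.56575, 0.609, 0.320625, 0.135
R0 = Σ lx·mx = 2.481875 → 2.482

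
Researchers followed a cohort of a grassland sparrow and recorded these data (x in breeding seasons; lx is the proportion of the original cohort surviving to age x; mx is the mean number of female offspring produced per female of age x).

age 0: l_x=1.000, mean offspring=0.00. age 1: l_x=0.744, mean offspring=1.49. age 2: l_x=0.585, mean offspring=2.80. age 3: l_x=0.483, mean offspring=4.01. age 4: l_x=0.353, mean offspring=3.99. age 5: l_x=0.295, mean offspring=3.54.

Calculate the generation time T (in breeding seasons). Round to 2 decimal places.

2.95

lx·mx: 0, 1.10856, 1.638, 1.93683, 1.40847, 1.0443 → R0 = 7.13616
x·lx·mx: 0, 1.10856, 3.276, 5.81049, 5.63388, 5.2215 → Σ = 21.05043
T = 21.05043 / 7.13616 = 2.949826… → 2.95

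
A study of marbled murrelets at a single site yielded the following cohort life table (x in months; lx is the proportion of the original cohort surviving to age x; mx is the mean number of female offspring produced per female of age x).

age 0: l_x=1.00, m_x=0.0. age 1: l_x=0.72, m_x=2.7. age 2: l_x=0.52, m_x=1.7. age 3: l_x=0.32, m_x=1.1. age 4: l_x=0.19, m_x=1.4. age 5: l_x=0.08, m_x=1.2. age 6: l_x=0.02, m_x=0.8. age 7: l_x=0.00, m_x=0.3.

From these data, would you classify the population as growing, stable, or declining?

growing

R0 = Σ lx·mx = 0 + 1.944 + 0.884 + 0.352 + 0.266 + 0.096 + 0.016 + 0 = 3.558
R0 > 1, so the population is growing.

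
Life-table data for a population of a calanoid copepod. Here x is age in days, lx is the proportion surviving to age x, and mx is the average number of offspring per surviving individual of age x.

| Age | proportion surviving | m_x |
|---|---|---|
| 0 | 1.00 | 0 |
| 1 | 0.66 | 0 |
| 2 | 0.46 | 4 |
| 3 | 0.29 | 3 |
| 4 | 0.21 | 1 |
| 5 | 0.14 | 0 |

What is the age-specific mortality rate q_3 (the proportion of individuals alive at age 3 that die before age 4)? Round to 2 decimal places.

0.28

q_3 = (l_3 − l_4) / l_3 = (0.29 − 0.21) / 0.29
     = 0.08 / 0.29 = 0.275862… → 0.28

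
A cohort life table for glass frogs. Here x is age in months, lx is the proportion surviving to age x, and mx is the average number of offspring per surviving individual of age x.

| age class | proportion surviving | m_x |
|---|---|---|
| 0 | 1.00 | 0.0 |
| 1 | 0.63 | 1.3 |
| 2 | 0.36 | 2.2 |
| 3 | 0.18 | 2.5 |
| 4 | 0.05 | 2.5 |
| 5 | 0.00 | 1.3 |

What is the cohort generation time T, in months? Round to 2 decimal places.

1.95

lx·mx: 0, 0.819, 0.792, 0.45, 0.125, 0 → R0 = 2.186
x·lx·mx: 0, 0.819, 1.584, 1.35, 0.5, 0 → Σ = 4.253
T = 4.253 / 2.186 = 1.945563… → 1.95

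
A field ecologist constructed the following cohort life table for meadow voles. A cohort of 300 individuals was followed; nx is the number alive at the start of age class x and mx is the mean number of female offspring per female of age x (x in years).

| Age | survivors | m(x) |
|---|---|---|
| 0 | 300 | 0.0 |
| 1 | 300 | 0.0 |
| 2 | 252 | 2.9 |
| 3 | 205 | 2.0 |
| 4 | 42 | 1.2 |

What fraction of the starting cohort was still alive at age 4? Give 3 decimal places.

l_4 = n_4/n_0 = 42/300 = 0.14 → 0.140

0.140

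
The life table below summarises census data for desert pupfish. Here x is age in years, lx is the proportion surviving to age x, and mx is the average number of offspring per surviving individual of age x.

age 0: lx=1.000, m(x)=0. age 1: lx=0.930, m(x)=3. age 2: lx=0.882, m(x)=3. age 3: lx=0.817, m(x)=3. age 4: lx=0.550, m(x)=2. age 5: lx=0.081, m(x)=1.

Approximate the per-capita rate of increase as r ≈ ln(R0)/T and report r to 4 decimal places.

R0 = Σ lx·mx = 0 + 2.79 + 2.646 + 2.451 + 1.1 + 0.081 = 9.068
Σ x·lx·mx = 20.24; T = 20.24/9.068 = 2.23202…
r ≈ ln(R0)/T = ln(9.068)/2.23202… = 0.987781… → 0.9878

0.9878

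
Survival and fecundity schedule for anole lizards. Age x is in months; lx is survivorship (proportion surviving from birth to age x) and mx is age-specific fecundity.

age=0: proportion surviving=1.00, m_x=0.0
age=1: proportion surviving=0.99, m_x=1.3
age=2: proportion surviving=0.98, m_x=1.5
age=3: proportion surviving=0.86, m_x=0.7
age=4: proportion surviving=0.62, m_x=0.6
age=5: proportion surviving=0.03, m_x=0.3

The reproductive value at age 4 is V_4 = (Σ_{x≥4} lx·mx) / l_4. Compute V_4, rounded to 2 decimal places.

lx·mx for x ≥ 4: 0.372, 0.009 → sum = 0.381
V_4 = 0.381 / l_4 = 0.381 / 0.62 = 0.614516… → 0.61

0.61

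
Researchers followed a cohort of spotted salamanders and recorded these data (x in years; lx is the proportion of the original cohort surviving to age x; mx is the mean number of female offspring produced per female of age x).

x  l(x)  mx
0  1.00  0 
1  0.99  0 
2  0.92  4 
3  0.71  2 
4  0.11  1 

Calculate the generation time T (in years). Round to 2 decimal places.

lx·mx: 0, 0, 3.68, 1.42, 0.11 → R0 = 5.21
x·lx·mx: 0, 0, 7.36, 4.26, 0.44 → Σ = 12.06
T = 12.06 / 5.21 = 2.314779… → 2.31

2.31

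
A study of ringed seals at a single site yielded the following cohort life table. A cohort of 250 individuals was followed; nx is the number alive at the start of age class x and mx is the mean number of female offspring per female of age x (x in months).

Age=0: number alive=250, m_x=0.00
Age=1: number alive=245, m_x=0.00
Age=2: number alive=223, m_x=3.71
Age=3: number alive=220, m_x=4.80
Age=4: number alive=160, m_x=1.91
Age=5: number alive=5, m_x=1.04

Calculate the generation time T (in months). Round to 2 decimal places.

2.77

lx = nx/n0 = nx/250: 1, 0.98, 0.892, 0.88, 0.64, 0.02
lx·mx: 0, 0, 3.30932, 4.224, 1.2224, 0.0208 → R0 = 8.77652
x·lx·mx: 0, 0, 6.61864, 12.672, 4.8896, 0.104 → Σ = 24.28424
T = 24.28424 / 8.77652 = 2.766955… → 2.77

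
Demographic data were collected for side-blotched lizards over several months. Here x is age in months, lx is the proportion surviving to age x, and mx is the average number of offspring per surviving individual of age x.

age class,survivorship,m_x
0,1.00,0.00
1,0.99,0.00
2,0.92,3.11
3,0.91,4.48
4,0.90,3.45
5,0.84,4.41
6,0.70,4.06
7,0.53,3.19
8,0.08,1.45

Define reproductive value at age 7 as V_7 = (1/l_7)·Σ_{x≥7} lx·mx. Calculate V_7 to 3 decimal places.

3.409

lx·mx for x ≥ 7: 1.6907, 0.116 → sum = 1.8067
V_7 = 1.8067 / l_7 = 1.8067 / 0.53 = 3.408868… → 3.409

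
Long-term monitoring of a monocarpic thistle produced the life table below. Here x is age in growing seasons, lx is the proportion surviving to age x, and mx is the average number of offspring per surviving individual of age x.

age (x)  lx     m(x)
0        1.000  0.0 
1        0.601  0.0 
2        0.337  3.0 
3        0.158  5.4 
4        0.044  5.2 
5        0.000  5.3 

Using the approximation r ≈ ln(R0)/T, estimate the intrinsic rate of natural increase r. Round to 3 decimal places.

R0 = Σ lx·mx = 0 + 0 + 1.011 + 0.8532 + 0.2288 + 0 = 2.093
Σ x·lx·mx = 5.4968; T = 5.4968/2.093 = 2.62628…
r ≈ ln(R0)/T = ln(2.093)/2.62628… = 0.28123… → 0.281

0.281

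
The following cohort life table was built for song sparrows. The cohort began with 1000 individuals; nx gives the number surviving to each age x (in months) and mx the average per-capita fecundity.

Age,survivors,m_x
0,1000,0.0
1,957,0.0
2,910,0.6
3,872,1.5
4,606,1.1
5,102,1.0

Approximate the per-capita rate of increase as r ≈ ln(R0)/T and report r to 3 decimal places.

0.309

lx = nx/n0 = nx/1000: 1, 0.957, 0.91, 0.872, 0.606, 0.102
R0 = Σ lx·mx = 0 + 0 + 0.546 + 1.308 + 0.6666 + 0.102 = 2.6226
Σ x·lx·mx = 8.1924; T = 8.1924/2.6226 = 3.12377…
r ≈ ln(R0)/T = ln(2.6226)/3.12377… = 0.30865… → 0.309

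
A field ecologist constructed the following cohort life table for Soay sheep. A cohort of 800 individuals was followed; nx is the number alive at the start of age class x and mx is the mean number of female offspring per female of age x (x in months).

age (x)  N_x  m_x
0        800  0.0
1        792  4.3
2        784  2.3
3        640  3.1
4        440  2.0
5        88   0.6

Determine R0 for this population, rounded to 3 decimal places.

lx = nx/n0 = nx/800: 1, 0.99, 0.98, 0.8, 0.55, 0.11
lx·mx by age: 0, 4.257, 2.254, 2.48, 1.1, 0.066
R0 = Σ lx·mx = 10.157 → 10.157

10.157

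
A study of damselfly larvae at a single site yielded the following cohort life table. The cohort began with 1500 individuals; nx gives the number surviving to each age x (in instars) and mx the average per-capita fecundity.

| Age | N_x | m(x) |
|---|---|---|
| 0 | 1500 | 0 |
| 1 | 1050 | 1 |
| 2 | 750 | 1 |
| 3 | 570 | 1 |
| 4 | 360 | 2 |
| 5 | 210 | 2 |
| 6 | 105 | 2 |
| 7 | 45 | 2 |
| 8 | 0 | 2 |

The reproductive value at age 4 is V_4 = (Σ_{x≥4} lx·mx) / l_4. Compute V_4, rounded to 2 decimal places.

lx = nx/n0 = nx/1500: 1, 0.7, 0.5, 0.38, 0.24, 0.14, 0.07, 0.03, 0
lx·mx for x ≥ 4: 0.48, 0.28, 0.14, 0.06, 0 → sum = 0.96
V_4 = 0.96 / l_4 = 0.96 / 0.24 = 4 → 4.00

4.00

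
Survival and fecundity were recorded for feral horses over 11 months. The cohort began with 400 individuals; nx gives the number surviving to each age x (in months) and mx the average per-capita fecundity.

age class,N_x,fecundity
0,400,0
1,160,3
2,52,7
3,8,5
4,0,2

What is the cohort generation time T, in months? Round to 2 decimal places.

1.50

lx = nx/n0 = nx/400: 1, 0.4, 0.13, 0.02, 0
lx·mx: 0, 1.2, 0.91, 0.1, 0 → R0 = 2.21
x·lx·mx: 0, 1.2, 1.82, 0.3, 0 → Σ = 3.32
T = 3.32 / 2.21 = 1.502262… → 1.50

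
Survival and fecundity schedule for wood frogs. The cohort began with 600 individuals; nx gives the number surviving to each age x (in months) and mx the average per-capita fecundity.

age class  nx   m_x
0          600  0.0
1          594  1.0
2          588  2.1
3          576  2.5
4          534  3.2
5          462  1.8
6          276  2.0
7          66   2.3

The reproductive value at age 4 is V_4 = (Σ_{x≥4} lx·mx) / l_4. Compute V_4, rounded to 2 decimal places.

6.08

lx = nx/n0 = nx/600: 1, 0.99, 0.98, 0.96, 0.89, 0.77, 0.46, 0.11
lx·mx for x ≥ 4: 2.848, 1.386, 0.92, 0.253 → sum = 5.407
V_4 = 5.407 / l_4 = 5.407 / 0.89 = 6.075281… → 6.08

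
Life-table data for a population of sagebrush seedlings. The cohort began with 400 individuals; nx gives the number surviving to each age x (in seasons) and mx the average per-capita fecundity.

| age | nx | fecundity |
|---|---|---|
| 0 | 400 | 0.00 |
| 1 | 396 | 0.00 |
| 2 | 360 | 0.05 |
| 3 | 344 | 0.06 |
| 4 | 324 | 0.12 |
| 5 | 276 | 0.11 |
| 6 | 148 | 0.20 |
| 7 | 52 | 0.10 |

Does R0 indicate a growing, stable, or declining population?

declining

lx = nx/n0 = nx/400: 1, 0.99, 0.9, 0.86, 0.81, 0.69, 0.37, 0.13
R0 = Σ lx·mx = 0 + 0 + 0.045 + 0.0516 + 0.0972 + 0.0759 + 0.074 + 0.013 = 0.3567
R0 < 1, so the population is declining.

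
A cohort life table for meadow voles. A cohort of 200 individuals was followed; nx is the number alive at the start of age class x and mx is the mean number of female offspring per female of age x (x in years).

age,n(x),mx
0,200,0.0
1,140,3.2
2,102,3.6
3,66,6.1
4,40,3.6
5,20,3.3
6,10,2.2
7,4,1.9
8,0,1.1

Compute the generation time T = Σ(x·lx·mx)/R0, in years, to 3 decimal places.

lx = nx/n0 = nx/200: 1, 0.7, 0.51, 0.33, 0.2, 0.1, 0.05, 0.02, 0
lx·mx: 0, 2.24, 1.836, 2.013, 0.72, 0.33, 0.11, 0.038, 0 → R0 = 7.287
x·lx·mx: 0, 2.24, 3.672, 6.039, 2.88, 1.65, 0.66, 0.266, 0 → Σ = 17.407
T = 17.407 / 7.287 = 2.388775… → 2.389

2.389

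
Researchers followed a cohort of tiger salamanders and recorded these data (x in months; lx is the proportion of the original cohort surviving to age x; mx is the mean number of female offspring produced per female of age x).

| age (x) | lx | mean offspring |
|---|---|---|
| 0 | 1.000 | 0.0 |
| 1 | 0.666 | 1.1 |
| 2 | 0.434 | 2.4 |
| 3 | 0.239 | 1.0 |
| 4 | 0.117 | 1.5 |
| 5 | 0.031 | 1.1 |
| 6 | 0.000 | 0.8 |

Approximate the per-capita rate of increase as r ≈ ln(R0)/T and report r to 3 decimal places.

0.403

R0 = Σ lx·mx = 0 + 0.7326 + 1.0416 + 0.239 + 0.1755 + 0.0341 + 0 = 2.2228
Σ x·lx·mx = 4.4053; T = 4.4053/2.2228 = 1.98187…
r ≈ ln(R0)/T = ln(2.2228)/1.98187… = 0.40304… → 0.403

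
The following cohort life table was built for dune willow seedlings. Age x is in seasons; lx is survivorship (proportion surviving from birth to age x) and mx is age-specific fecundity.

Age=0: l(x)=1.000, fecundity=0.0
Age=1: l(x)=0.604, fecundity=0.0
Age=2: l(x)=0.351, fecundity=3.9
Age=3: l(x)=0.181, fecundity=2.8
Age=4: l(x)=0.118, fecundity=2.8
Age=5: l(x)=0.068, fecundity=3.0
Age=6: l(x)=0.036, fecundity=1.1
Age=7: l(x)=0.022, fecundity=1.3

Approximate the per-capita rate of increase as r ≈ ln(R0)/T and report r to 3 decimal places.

0.320

R0 = Σ lx·mx = 0 + 0 + 1.3689 + 0.5068 + 0.3304 + 0.204 + 0.0396 + 0.0286 = 2.4783
Σ x·lx·mx = 7.0376; T = 7.0376/2.4783 = 2.83969…
r ≈ ln(R0)/T = ln(2.4783)/2.83969… = 0.3196… → 0.320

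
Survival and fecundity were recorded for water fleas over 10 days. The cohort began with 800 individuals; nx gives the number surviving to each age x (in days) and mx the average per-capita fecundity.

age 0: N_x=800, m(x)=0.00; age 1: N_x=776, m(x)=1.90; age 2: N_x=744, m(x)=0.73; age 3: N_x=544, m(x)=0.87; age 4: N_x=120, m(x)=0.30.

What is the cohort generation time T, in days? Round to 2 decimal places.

1.63

lx = nx/n0 = nx/800: 1, 0.97, 0.93, 0.68, 0.15
lx·mx: 0, 1.843, 0.6789, 0.5916, 0.045 → R0 = 3.1585
x·lx·mx: 0, 1.843, 1.3578, 1.7748, 0.18 → Σ = 5.1556
T = 5.1556 / 3.1585 = 1.632294… → 1.63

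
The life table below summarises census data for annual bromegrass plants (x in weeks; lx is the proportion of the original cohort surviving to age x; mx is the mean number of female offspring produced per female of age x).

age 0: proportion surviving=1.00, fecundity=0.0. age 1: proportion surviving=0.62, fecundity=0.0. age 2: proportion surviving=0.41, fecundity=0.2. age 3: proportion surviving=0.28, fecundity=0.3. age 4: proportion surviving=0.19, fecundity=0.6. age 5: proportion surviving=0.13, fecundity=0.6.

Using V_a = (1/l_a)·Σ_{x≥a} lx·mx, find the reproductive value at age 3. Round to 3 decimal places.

0.986

lx·mx for x ≥ 3: 0.084, 0.114, 0.078 → sum = 0.276
V_3 = 0.276 / l_3 = 0.276 / 0.28 = 0.985714… → 0.986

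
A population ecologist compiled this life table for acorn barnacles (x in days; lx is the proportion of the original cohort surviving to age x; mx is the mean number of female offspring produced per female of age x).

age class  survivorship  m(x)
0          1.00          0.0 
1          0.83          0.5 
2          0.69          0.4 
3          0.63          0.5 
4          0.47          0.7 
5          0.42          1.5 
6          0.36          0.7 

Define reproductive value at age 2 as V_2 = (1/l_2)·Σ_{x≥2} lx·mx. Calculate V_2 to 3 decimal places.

lx·mx for x ≥ 2: 0.276, 0.315, 0.329, 0.63, 0.252 → sum = 1.802
V_2 = 1.802 / l_2 = 1.802 / 0.69 = 2.611594… → 2.612

2.612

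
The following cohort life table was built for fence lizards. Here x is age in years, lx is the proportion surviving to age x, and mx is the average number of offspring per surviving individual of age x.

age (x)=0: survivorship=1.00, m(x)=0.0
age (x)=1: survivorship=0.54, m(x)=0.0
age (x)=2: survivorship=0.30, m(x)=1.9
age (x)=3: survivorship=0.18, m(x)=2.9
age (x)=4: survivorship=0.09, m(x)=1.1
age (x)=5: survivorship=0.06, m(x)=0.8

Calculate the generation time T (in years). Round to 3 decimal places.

2.697

lx·mx: 0, 0, 0.57, 0.522, 0.099, 0.048 → R0 = 1.239
x·lx·mx: 0, 0, 1.14, 1.566, 0.396, 0.24 → Σ = 3.342
T = 3.342 / 1.239 = 2.697337… → 2.697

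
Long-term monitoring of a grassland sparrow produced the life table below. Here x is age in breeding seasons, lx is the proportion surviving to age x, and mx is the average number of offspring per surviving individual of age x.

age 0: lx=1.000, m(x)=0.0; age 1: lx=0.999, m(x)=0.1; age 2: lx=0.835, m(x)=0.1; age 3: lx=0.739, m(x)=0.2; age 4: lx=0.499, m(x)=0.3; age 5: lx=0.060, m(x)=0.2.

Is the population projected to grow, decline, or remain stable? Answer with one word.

declining

R0 = Σ lx·mx = 0 + 0.0999 + 0.0835 + 0.1478 + 0.1497 + 0.012 = 0.4929
R0 < 1, so the population is declining.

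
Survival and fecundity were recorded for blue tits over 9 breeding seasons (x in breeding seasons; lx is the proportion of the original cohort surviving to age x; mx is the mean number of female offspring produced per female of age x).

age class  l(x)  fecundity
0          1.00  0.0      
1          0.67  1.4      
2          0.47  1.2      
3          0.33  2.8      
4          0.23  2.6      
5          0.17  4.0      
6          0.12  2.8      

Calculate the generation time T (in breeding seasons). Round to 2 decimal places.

3.13

lx·mx: 0, 0.938, 0.564, 0.924, 0.598, 0.68, 0.336 → R0 = 4.04
x·lx·mx: 0, 0.938, 1.128, 2.772, 2.392, 3.4, 2.016 → Σ = 12.646
T = 12.646 / 4.04 = 3.130198… → 3.13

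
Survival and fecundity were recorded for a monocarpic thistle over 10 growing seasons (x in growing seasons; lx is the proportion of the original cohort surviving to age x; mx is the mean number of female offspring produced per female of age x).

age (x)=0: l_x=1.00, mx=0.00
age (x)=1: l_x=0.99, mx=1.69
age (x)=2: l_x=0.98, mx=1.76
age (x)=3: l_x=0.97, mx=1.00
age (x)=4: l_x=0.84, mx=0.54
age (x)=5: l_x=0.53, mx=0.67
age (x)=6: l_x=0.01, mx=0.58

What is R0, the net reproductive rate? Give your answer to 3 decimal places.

5.182

lx·mx by age: 0, 1.6731, 1.7248, 0.97, 0.4536, 0.3551, 0.0058
R0 = Σ lx·mx = 5.1824 → 5.182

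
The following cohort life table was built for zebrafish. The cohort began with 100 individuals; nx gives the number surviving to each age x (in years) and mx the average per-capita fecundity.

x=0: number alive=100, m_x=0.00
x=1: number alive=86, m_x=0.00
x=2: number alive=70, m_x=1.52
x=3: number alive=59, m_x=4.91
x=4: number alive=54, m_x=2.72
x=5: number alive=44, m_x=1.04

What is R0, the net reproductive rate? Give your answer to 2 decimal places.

5.89

lx = nx/n0 = nx/100: 1, 0.86, 0.7, 0.59, 0.54, 0.44
lx·mx by age: 0, 0, 1.064, 2.8969, 1.4688, 0.4576
R0 = Σ lx·mx = 5.8873 → 5.89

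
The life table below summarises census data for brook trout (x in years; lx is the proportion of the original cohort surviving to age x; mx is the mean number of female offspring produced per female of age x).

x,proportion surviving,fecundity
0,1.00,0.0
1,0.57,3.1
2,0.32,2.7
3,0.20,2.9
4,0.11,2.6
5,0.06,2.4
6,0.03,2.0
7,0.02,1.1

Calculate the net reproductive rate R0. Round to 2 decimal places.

lx·mx by age: 0, 1.767, 0.864, 0.58, 0.286, 0.144, 0.06, 0.022
R0 = Σ lx·mx = 3.723 → 3.72

3.72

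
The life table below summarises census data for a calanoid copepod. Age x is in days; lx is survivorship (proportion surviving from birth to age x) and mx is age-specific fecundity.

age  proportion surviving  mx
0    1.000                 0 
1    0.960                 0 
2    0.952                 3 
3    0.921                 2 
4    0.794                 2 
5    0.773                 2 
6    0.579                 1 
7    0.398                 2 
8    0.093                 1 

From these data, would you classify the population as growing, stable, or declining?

growing

R0 = Σ lx·mx = 0 + 0 + 2.856 + 1.842 + 1.588 + 1.546 + 0.579 + 0.796 + 0.093 = 9.3
R0 > 1, so the population is growing.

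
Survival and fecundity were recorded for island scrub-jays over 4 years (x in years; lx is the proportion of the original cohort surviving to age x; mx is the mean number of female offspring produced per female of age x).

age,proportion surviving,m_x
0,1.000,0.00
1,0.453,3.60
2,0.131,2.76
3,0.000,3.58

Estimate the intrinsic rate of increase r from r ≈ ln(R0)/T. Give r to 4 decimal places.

0.5834

R0 = Σ lx·mx = 0 + 1.6308 + 0.36156 + 0 = 1.99236
Σ x·lx·mx = 2.35392; T = 2.35392/1.99236 = 1.18147…
r ≈ ln(R0)/T = ln(1.99236)/1.18147… = 0.583441… → 0.5834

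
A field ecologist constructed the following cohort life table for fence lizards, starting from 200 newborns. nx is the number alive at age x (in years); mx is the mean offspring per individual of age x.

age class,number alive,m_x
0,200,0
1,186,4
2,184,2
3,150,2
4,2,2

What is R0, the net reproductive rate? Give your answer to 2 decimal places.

lx = nx/n0 = nx/200: 1, 0.93, 0.92, 0.75, 0.01
lx·mx by age: 0, 3.72, 1.84, 1.5, 0.02
R0 = Σ lx·mx = 7.08 → 7.08

7.08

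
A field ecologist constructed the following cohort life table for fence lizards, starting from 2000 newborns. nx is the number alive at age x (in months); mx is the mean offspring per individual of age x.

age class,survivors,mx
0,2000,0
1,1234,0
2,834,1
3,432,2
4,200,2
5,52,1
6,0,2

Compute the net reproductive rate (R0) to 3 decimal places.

lx = nx/n0 = nx/2000: 1, 0.617, 0.417, 0.216, 0.1, 0.026, 0
lx·mx by age: 0, 0, 0.417, 0.432, 0.2, 0.026, 0
R0 = Σ lx·mx = 1.075 → 1.075

1.075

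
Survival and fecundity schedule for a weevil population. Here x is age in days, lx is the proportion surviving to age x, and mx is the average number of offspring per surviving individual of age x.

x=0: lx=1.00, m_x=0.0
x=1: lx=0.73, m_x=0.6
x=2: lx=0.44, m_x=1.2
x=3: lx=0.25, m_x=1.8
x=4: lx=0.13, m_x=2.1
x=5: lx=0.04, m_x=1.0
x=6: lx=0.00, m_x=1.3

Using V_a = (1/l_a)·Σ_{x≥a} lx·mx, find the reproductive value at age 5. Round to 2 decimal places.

1.00

lx·mx for x ≥ 5: 0.04, 0 → sum = 0.04
V_5 = 0.04 / l_5 = 0.04 / 0.04 = 1 → 1.00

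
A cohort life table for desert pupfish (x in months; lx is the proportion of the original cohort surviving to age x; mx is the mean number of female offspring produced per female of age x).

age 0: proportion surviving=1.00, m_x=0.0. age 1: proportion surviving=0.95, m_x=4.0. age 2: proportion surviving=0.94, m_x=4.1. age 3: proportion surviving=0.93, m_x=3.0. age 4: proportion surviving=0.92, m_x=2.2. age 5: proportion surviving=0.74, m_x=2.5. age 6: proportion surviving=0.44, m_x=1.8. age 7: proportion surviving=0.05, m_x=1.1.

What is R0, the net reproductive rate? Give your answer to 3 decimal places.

lx·mx by age: 0, 3.8, 3.854, 2.79, 2.024, 1.85, 0.792, 0.055
R0 = Σ lx·mx = 15.165 → 15.165

15.165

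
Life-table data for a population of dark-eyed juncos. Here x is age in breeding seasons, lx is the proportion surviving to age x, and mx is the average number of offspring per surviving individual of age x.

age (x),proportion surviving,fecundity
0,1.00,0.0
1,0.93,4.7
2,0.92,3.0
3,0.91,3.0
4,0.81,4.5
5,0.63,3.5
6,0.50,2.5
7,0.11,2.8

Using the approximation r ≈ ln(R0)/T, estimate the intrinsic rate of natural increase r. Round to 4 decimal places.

0.9223

R0 = Σ lx·mx = 0 + 4.371 + 2.76 + 2.73 + 3.645 + 2.205 + 1.25 + 0.308 = 17.269
Σ x·lx·mx = 53.342; T = 53.342/17.269 = 3.08889…
r ≈ ln(R0)/T = ln(17.269)/3.08889… = 0.92231… → 0.9223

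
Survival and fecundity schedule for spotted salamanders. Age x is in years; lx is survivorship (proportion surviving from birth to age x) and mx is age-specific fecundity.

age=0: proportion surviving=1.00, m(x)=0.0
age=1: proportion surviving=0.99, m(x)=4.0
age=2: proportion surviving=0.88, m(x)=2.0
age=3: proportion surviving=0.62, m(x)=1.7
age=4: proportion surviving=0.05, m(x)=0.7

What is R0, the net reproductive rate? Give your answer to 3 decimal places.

lx·mx by age: 0, 3.96, 1.76, 1.054, 0.035
R0 = Σ lx·mx = 6.809 → 6.809

6.809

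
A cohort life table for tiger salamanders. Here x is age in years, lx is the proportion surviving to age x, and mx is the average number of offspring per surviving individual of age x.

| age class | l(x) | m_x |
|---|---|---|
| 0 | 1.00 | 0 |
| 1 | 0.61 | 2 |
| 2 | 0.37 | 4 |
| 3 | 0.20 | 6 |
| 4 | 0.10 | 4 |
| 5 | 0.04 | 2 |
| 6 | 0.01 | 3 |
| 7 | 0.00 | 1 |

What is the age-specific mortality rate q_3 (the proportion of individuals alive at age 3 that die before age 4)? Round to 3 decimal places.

q_3 = (l_3 − l_4) / l_3 = (0.2 − 0.1) / 0.2
     = 0.1 / 0.2 = 0.5 → 0.500

0.500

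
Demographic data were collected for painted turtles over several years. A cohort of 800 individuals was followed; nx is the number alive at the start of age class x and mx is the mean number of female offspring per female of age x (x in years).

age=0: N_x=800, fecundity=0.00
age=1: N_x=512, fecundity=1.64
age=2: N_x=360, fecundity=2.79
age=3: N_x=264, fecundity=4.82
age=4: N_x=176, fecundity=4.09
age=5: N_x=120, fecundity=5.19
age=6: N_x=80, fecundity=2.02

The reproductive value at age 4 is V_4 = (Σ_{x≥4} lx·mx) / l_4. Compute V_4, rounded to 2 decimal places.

8.55

lx = nx/n0 = nx/800: 1, 0.64, 0.45, 0.33, 0.22, 0.15, 0.1
lx·mx for x ≥ 4: 0.8998, 0.7785, 0.202 → sum = 1.8803
V_4 = 1.8803 / l_4 = 1.8803 / 0.22 = 8.546818… → 8.55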